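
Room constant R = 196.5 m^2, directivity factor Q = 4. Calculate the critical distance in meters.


Given values:
  R = 196.5 m^2, Q = 4
Formula: d_c = 0.141 * sqrt(Q * R)
Compute Q * R = 4 * 196.5 = 786.0
Compute sqrt(786.0) = 28.0357
d_c = 0.141 * 28.0357 = 3.953

3.953 m


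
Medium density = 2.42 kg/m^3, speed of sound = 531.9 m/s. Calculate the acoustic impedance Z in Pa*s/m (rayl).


Given values:
  rho = 2.42 kg/m^3
  c = 531.9 m/s
Formula: Z = rho * c
Z = 2.42 * 531.9
Z = 1287.2

1287.2 rayl


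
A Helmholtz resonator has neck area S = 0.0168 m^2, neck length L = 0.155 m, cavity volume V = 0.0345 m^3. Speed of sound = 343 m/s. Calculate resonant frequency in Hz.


Given values:
  S = 0.0168 m^2, L = 0.155 m, V = 0.0345 m^3, c = 343 m/s
Formula: f = (c / (2*pi)) * sqrt(S / (V * L))
Compute V * L = 0.0345 * 0.155 = 0.0053475
Compute S / (V * L) = 0.0168 / 0.0053475 = 3.1417
Compute sqrt(3.1417) = 1.772484
Compute c / (2*pi) = 343 / 6.283185 = 54.590148
f = 54.590148 * 1.772484 = 96.76

96.76 Hz


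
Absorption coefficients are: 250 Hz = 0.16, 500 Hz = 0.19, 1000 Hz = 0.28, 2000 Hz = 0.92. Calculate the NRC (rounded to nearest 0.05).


Given values:
  a_250 = 0.16, a_500 = 0.19
  a_1000 = 0.28, a_2000 = 0.92
Formula: NRC = (a250 + a500 + a1000 + a2000) / 4
Sum = 0.16 + 0.19 + 0.28 + 0.92 = 1.55
NRC = 1.55 / 4 = 0.3875
Rounded to nearest 0.05: 0.4

0.4


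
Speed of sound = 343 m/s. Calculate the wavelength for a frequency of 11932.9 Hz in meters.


Given values:
  c = 343 m/s, f = 11932.9 Hz
Formula: lambda = c / f
lambda = 343 / 11932.9
lambda = 0.0287

0.0287 m


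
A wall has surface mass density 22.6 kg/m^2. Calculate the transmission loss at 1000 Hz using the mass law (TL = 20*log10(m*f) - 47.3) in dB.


Given values:
  m = 22.6 kg/m^2, f = 1000 Hz
Formula: TL = 20 * log10(m * f) - 47.3
Compute m * f = 22.6 * 1000 = 22600.0
Compute log10(22600.0) = 4.354108
Compute 20 * 4.354108 = 87.0822
TL = 87.0822 - 47.3 = 39.78

39.78 dB


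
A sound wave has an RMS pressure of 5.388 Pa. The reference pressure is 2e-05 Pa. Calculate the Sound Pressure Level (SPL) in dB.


Given values:
  p = 5.388 Pa
  p_ref = 2e-05 Pa
Formula: SPL = 20 * log10(p / p_ref)
Compute ratio: p / p_ref = 5.388 / 2e-05 = 269400
Compute log10: log10(269400) = 5.430398
Multiply: SPL = 20 * 5.430398 = 108.61

108.61 dB


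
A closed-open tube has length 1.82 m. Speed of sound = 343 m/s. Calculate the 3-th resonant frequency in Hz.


Given values:
  Tube type: closed-open, L = 1.82 m, c = 343 m/s, n = 3
Formula: f_n = (2n - 1) * c / (4 * L)
Compute 2n - 1 = 2*3 - 1 = 5
Compute 4 * L = 4 * 1.82 = 7.28
f = 5 * 343 / 7.28
f = 235.58

235.58 Hz


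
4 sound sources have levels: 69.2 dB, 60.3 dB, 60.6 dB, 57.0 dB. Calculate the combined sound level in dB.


Formula: L_total = 10 * log10( sum(10^(Li/10)) )
  Source 1: 10^(69.2/10) = 8317637.711
  Source 2: 10^(60.3/10) = 1071519.3052
  Source 3: 10^(60.6/10) = 1148153.6215
  Source 4: 10^(57.0/10) = 501187.2336
Sum of linear values = 11038497.8713
L_total = 10 * log10(11038497.8713) = 70.43

70.43 dB


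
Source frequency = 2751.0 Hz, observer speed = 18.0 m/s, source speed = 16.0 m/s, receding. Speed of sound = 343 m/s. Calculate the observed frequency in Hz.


Given values:
  f_s = 2751.0 Hz, v_o = 18.0 m/s, v_s = 16.0 m/s
  Direction: receding
Formula: f_o = f_s * (c - v_o) / (c + v_s)
Numerator: c - v_o = 343 - 18.0 = 325.0
Denominator: c + v_s = 343 + 16.0 = 359.0
f_o = 2751.0 * 325.0 / 359.0 = 2490.46

2490.46 Hz


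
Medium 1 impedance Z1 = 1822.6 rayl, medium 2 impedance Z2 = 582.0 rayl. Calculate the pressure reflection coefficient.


Given values:
  Z1 = 1822.6 rayl, Z2 = 582.0 rayl
Formula: R = (Z2 - Z1) / (Z2 + Z1)
Numerator: Z2 - Z1 = 582.0 - 1822.6 = -1240.6
Denominator: Z2 + Z1 = 582.0 + 1822.6 = 2404.6
R = -1240.6 / 2404.6 = -0.5159

-0.5159


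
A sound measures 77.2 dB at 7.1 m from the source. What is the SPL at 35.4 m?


Given values:
  SPL1 = 77.2 dB, r1 = 7.1 m, r2 = 35.4 m
Formula: SPL2 = SPL1 - 20 * log10(r2 / r1)
Compute ratio: r2 / r1 = 35.4 / 7.1 = 4.9859
Compute log10: log10(4.9859) = 0.697744
Compute drop: 20 * 0.697744 = 13.9549
SPL2 = 77.2 - 13.9549 = 63.25

63.25 dB


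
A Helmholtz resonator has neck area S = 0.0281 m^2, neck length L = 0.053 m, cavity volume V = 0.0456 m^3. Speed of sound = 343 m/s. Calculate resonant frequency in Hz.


Given values:
  S = 0.0281 m^2, L = 0.053 m, V = 0.0456 m^3, c = 343 m/s
Formula: f = (c / (2*pi)) * sqrt(S / (V * L))
Compute V * L = 0.0456 * 0.053 = 0.0024168
Compute S / (V * L) = 0.0281 / 0.0024168 = 11.6269
Compute sqrt(11.6269) = 3.409824
Compute c / (2*pi) = 343 / 6.283185 = 54.590148
f = 54.590148 * 3.409824 = 186.14

186.14 Hz


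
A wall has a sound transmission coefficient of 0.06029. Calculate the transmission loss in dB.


Given values:
  tau = 0.06029
Formula: TL = 10 * log10(1 / tau)
Compute 1 / tau = 1 / 0.06029 = 16.5865
Compute log10(16.5865) = 1.219755
TL = 10 * 1.219755 = 12.2

12.2 dB


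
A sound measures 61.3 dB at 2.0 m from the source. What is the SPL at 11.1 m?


Given values:
  SPL1 = 61.3 dB, r1 = 2.0 m, r2 = 11.1 m
Formula: SPL2 = SPL1 - 20 * log10(r2 / r1)
Compute ratio: r2 / r1 = 11.1 / 2.0 = 5.55
Compute log10: log10(5.55) = 0.744293
Compute drop: 20 * 0.744293 = 14.8859
SPL2 = 61.3 - 14.8859 = 46.41

46.41 dB


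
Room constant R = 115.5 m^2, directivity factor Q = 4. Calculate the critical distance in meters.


Given values:
  R = 115.5 m^2, Q = 4
Formula: d_c = 0.141 * sqrt(Q * R)
Compute Q * R = 4 * 115.5 = 462.0
Compute sqrt(462.0) = 21.4942
d_c = 0.141 * 21.4942 = 3.031

3.031 m


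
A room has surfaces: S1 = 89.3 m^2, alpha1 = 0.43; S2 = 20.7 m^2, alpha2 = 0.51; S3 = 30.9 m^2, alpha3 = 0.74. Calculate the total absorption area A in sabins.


Given surfaces:
  Surface 1: 89.3 * 0.43 = 38.399
  Surface 2: 20.7 * 0.51 = 10.557
  Surface 3: 30.9 * 0.74 = 22.866
Formula: A = sum(Si * alpha_i)
A = 38.399 + 10.557 + 22.866
A = 71.82

71.82 sabins


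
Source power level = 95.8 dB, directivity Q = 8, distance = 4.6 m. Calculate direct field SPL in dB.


Given values:
  Lw = 95.8 dB, Q = 8, r = 4.6 m
Formula: SPL = Lw + 10 * log10(Q / (4 * pi * r^2))
Compute 4 * pi * r^2 = 4 * pi * 4.6^2 = 265.9044
Compute Q / denom = 8 / 265.9044 = 0.030086
Compute 10 * log10(0.030086) = -15.2164
SPL = 95.8 + (-15.2164) = 80.58

80.58 dB


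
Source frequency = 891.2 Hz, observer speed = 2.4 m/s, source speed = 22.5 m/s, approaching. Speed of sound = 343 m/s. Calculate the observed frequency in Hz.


Given values:
  f_s = 891.2 Hz, v_o = 2.4 m/s, v_s = 22.5 m/s
  Direction: approaching
Formula: f_o = f_s * (c + v_o) / (c - v_s)
Numerator: c + v_o = 343 + 2.4 = 345.4
Denominator: c - v_s = 343 - 22.5 = 320.5
f_o = 891.2 * 345.4 / 320.5 = 960.44

960.44 Hz


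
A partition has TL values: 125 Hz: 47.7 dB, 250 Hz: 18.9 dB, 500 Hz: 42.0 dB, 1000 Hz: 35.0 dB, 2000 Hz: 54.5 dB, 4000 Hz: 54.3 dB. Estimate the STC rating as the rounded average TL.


Given TL values at each frequency:
  125 Hz: 47.7 dB
  250 Hz: 18.9 dB
  500 Hz: 42.0 dB
  1000 Hz: 35.0 dB
  2000 Hz: 54.5 dB
  4000 Hz: 54.3 dB
Formula: STC ~ round(average of TL values)
Sum = 47.7 + 18.9 + 42.0 + 35.0 + 54.5 + 54.3 = 252.4
Average = 252.4 / 6 = 42.07
Rounded: 42

42


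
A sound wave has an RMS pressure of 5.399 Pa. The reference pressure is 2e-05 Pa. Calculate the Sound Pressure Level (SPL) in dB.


Given values:
  p = 5.399 Pa
  p_ref = 2e-05 Pa
Formula: SPL = 20 * log10(p / p_ref)
Compute ratio: p / p_ref = 5.399 / 2e-05 = 269950
Compute log10: log10(269950) = 5.431283
Multiply: SPL = 20 * 5.431283 = 108.63

108.63 dB


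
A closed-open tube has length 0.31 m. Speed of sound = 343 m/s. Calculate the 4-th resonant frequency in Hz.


Given values:
  Tube type: closed-open, L = 0.31 m, c = 343 m/s, n = 4
Formula: f_n = (2n - 1) * c / (4 * L)
Compute 2n - 1 = 2*4 - 1 = 7
Compute 4 * L = 4 * 0.31 = 1.24
f = 7 * 343 / 1.24
f = 1936.29

1936.29 Hz


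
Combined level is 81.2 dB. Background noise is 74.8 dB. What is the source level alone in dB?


Given values:
  L_total = 81.2 dB, L_bg = 74.8 dB
Formula: L_source = 10 * log10(10^(L_total/10) - 10^(L_bg/10))
Convert to linear:
  10^(81.2/10) = 131825673.8556
  10^(74.8/10) = 30199517.204
Difference: 131825673.8556 - 30199517.204 = 101626156.6516
L_source = 10 * log10(101626156.6516) = 80.07

80.07 dB


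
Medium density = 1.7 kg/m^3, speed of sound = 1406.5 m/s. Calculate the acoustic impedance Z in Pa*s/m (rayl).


Given values:
  rho = 1.7 kg/m^3
  c = 1406.5 m/s
Formula: Z = rho * c
Z = 1.7 * 1406.5
Z = 2391.05

2391.05 rayl


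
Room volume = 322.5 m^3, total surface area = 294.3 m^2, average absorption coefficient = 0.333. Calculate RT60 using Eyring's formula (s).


Given values:
  V = 322.5 m^3, S = 294.3 m^2, alpha = 0.333
Formula: RT60 = 0.161 * V / (-S * ln(1 - alpha))
Compute ln(1 - 0.333) = ln(0.667) = -0.404965
Denominator: -294.3 * -0.404965 = 119.1812
Numerator: 0.161 * 322.5 = 51.9225
RT60 = 51.9225 / 119.1812 = 0.436

0.436 s


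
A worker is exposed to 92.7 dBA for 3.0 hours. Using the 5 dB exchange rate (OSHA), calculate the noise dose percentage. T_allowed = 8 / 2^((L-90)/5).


Given values:
  L = 92.7 dBA, T = 3.0 hours
Formula: T_allowed = 8 / 2^((L - 90) / 5)
Compute exponent: (92.7 - 90) / 5 = 0.54
Compute 2^(0.54) = 1.453973
T_allowed = 8 / 1.453973 = 5.502165 hours
Dose = (T / T_allowed) * 100
Dose = (3.0 / 5.502165) * 100 = 54.52

54.52 %


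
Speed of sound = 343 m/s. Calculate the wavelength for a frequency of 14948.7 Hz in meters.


Given values:
  c = 343 m/s, f = 14948.7 Hz
Formula: lambda = c / f
lambda = 343 / 14948.7
lambda = 0.0229

0.0229 m


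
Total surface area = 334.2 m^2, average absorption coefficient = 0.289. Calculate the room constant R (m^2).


Given values:
  S = 334.2 m^2, alpha = 0.289
Formula: R = S * alpha / (1 - alpha)
Numerator: 334.2 * 0.289 = 96.5838
Denominator: 1 - 0.289 = 0.711
R = 96.5838 / 0.711 = 135.84

135.84 m^2


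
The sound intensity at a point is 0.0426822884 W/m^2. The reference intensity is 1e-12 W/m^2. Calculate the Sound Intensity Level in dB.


Given values:
  I = 0.0426822884 W/m^2
  I_ref = 1e-12 W/m^2
Formula: SIL = 10 * log10(I / I_ref)
Compute ratio: I / I_ref = 42682288400
Compute log10: log10(42682288400) = 10.630248
Multiply: SIL = 10 * 10.630248 = 106.3

106.3 dB


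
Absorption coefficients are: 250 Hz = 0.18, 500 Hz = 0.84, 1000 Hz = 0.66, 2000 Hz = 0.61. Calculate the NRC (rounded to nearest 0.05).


Given values:
  a_250 = 0.18, a_500 = 0.84
  a_1000 = 0.66, a_2000 = 0.61
Formula: NRC = (a250 + a500 + a1000 + a2000) / 4
Sum = 0.18 + 0.84 + 0.66 + 0.61 = 2.29
NRC = 2.29 / 4 = 0.5725
Rounded to nearest 0.05: 0.55

0.55


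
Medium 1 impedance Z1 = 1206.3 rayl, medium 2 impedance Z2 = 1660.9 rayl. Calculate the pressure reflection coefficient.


Given values:
  Z1 = 1206.3 rayl, Z2 = 1660.9 rayl
Formula: R = (Z2 - Z1) / (Z2 + Z1)
Numerator: Z2 - Z1 = 1660.9 - 1206.3 = 454.6
Denominator: Z2 + Z1 = 1660.9 + 1206.3 = 2867.2
R = 454.6 / 2867.2 = 0.1586

0.1586


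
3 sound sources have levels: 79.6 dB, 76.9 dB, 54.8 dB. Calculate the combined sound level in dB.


Formula: L_total = 10 * log10( sum(10^(Li/10)) )
  Source 1: 10^(79.6/10) = 91201083.9356
  Source 2: 10^(76.9/10) = 48977881.9368
  Source 3: 10^(54.8/10) = 301995.172
Sum of linear values = 140480961.0444
L_total = 10 * log10(140480961.0444) = 81.48

81.48 dB


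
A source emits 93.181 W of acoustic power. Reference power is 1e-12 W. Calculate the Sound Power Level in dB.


Given values:
  W = 93.181 W
  W_ref = 1e-12 W
Formula: SWL = 10 * log10(W / W_ref)
Compute ratio: W / W_ref = 93181000000000
Compute log10: log10(93181000000000) = 13.969327
Multiply: SWL = 10 * 13.969327 = 139.69

139.69 dB


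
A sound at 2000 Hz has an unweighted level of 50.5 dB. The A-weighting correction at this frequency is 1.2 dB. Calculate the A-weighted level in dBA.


Given values:
  SPL = 50.5 dB
  A-weighting at 2000 Hz = 1.2 dB
Formula: L_A = SPL + A_weight
L_A = 50.5 + (1.2)
L_A = 51.7

51.7 dBA


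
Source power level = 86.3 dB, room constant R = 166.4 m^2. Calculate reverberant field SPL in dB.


Given values:
  Lw = 86.3 dB, R = 166.4 m^2
Formula: SPL = Lw + 10 * log10(4 / R)
Compute 4 / R = 4 / 166.4 = 0.024038
Compute 10 * log10(0.024038) = -16.191
SPL = 86.3 + (-16.191) = 70.11

70.11 dB


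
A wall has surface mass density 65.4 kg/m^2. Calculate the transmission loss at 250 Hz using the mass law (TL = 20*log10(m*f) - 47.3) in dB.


Given values:
  m = 65.4 kg/m^2, f = 250 Hz
Formula: TL = 20 * log10(m * f) - 47.3
Compute m * f = 65.4 * 250 = 16350.0
Compute log10(16350.0) = 4.213518
Compute 20 * 4.213518 = 84.2704
TL = 84.2704 - 47.3 = 36.97

36.97 dB


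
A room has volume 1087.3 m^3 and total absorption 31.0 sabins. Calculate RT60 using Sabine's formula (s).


Given values:
  V = 1087.3 m^3
  A = 31.0 sabins
Formula: RT60 = 0.161 * V / A
Numerator: 0.161 * 1087.3 = 175.0553
RT60 = 175.0553 / 31.0 = 5.647

5.647 s


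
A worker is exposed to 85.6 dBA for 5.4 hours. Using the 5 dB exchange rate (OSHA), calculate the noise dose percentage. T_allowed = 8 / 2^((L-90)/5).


Given values:
  L = 85.6 dBA, T = 5.4 hours
Formula: T_allowed = 8 / 2^((L - 90) / 5)
Compute exponent: (85.6 - 90) / 5 = -0.88
Compute 2^(-0.88) = 0.543367
T_allowed = 8 / 0.543367 = 14.723014 hours
Dose = (T / T_allowed) * 100
Dose = (5.4 / 14.723014) * 100 = 36.68

36.68 %


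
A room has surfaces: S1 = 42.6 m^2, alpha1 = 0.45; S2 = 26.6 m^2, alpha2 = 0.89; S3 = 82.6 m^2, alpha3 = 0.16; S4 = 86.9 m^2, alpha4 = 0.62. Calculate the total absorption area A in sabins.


Given surfaces:
  Surface 1: 42.6 * 0.45 = 19.17
  Surface 2: 26.6 * 0.89 = 23.674
  Surface 3: 82.6 * 0.16 = 13.216
  Surface 4: 86.9 * 0.62 = 53.878
Formula: A = sum(Si * alpha_i)
A = 19.17 + 23.674 + 13.216 + 53.878
A = 109.94

109.94 sabins


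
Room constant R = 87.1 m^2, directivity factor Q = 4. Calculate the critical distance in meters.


Given values:
  R = 87.1 m^2, Q = 4
Formula: d_c = 0.141 * sqrt(Q * R)
Compute Q * R = 4 * 87.1 = 348.4
Compute sqrt(348.4) = 18.6655
d_c = 0.141 * 18.6655 = 2.632

2.632 m


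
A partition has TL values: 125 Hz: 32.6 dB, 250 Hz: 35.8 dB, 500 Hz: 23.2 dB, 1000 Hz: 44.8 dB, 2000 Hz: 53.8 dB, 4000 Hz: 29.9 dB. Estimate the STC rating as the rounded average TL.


Given TL values at each frequency:
  125 Hz: 32.6 dB
  250 Hz: 35.8 dB
  500 Hz: 23.2 dB
  1000 Hz: 44.8 dB
  2000 Hz: 53.8 dB
  4000 Hz: 29.9 dB
Formula: STC ~ round(average of TL values)
Sum = 32.6 + 35.8 + 23.2 + 44.8 + 53.8 + 29.9 = 220.1
Average = 220.1 / 6 = 36.68
Rounded: 37

37


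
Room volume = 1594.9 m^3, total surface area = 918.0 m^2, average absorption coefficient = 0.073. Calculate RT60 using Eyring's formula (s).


Given values:
  V = 1594.9 m^3, S = 918.0 m^2, alpha = 0.073
Formula: RT60 = 0.161 * V / (-S * ln(1 - alpha))
Compute ln(1 - 0.073) = ln(0.927) = -0.075802
Denominator: -918.0 * -0.075802 = 69.5862
Numerator: 0.161 * 1594.9 = 256.7789
RT60 = 256.7789 / 69.5862 = 3.69

3.69 s


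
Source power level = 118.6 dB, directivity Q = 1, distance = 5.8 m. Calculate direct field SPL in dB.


Given values:
  Lw = 118.6 dB, Q = 1, r = 5.8 m
Formula: SPL = Lw + 10 * log10(Q / (4 * pi * r^2))
Compute 4 * pi * r^2 = 4 * pi * 5.8^2 = 422.7327
Compute Q / denom = 1 / 422.7327 = 0.00236556
Compute 10 * log10(0.00236556) = -26.2607
SPL = 118.6 + (-26.2607) = 92.34

92.34 dB


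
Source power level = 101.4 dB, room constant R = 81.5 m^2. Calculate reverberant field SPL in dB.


Given values:
  Lw = 101.4 dB, R = 81.5 m^2
Formula: SPL = Lw + 10 * log10(4 / R)
Compute 4 / R = 4 / 81.5 = 0.04908
Compute 10 * log10(0.04908) = -13.091
SPL = 101.4 + (-13.091) = 88.31

88.31 dB


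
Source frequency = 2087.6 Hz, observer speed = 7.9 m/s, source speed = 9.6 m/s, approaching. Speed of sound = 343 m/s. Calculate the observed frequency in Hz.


Given values:
  f_s = 2087.6 Hz, v_o = 7.9 m/s, v_s = 9.6 m/s
  Direction: approaching
Formula: f_o = f_s * (c + v_o) / (c - v_s)
Numerator: c + v_o = 343 + 7.9 = 350.9
Denominator: c - v_s = 343 - 9.6 = 333.4
f_o = 2087.6 * 350.9 / 333.4 = 2197.18

2197.18 Hz


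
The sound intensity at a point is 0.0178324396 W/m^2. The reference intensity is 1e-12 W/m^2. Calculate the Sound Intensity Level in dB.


Given values:
  I = 0.0178324396 W/m^2
  I_ref = 1e-12 W/m^2
Formula: SIL = 10 * log10(I / I_ref)
Compute ratio: I / I_ref = 17832439600
Compute log10: log10(17832439600) = 10.251211
Multiply: SIL = 10 * 10.251211 = 102.51

102.51 dB


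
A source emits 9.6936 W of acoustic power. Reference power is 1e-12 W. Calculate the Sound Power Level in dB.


Given values:
  W = 9.6936 W
  W_ref = 1e-12 W
Formula: SWL = 10 * log10(W / W_ref)
Compute ratio: W / W_ref = 9693600000000
Compute log10: log10(9693600000000) = 12.986485
Multiply: SWL = 10 * 12.986485 = 129.86

129.86 dB


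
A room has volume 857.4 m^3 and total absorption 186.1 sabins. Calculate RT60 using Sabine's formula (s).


Given values:
  V = 857.4 m^3
  A = 186.1 sabins
Formula: RT60 = 0.161 * V / A
Numerator: 0.161 * 857.4 = 138.0414
RT60 = 138.0414 / 186.1 = 0.742

0.742 s


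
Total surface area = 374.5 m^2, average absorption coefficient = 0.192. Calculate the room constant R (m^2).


Given values:
  S = 374.5 m^2, alpha = 0.192
Formula: R = S * alpha / (1 - alpha)
Numerator: 374.5 * 0.192 = 71.904
Denominator: 1 - 0.192 = 0.808
R = 71.904 / 0.808 = 88.99

88.99 m^2


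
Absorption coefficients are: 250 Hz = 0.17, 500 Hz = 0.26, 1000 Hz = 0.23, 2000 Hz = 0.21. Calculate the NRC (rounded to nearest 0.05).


Given values:
  a_250 = 0.17, a_500 = 0.26
  a_1000 = 0.23, a_2000 = 0.21
Formula: NRC = (a250 + a500 + a1000 + a2000) / 4
Sum = 0.17 + 0.26 + 0.23 + 0.21 = 0.87
NRC = 0.87 / 4 = 0.2175
Rounded to nearest 0.05: 0.2

0.2


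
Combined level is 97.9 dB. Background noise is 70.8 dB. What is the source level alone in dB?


Given values:
  L_total = 97.9 dB, L_bg = 70.8 dB
Formula: L_source = 10 * log10(10^(L_total/10) - 10^(L_bg/10))
Convert to linear:
  10^(97.9/10) = 6165950018.6148
  10^(70.8/10) = 12022644.3462
Difference: 6165950018.6148 - 12022644.3462 = 6153927374.2686
L_source = 10 * log10(6153927374.2686) = 97.89

97.89 dB


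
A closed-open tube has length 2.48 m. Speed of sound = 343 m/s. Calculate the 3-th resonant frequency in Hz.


Given values:
  Tube type: closed-open, L = 2.48 m, c = 343 m/s, n = 3
Formula: f_n = (2n - 1) * c / (4 * L)
Compute 2n - 1 = 2*3 - 1 = 5
Compute 4 * L = 4 * 2.48 = 9.92
f = 5 * 343 / 9.92
f = 172.88

172.88 Hz


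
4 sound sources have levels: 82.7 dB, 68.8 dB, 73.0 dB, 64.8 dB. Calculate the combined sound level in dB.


Formula: L_total = 10 * log10( sum(10^(Li/10)) )
  Source 1: 10^(82.7/10) = 186208713.6663
  Source 2: 10^(68.8/10) = 7585775.7503
  Source 3: 10^(73.0/10) = 19952623.1497
  Source 4: 10^(64.8/10) = 3019951.7204
Sum of linear values = 216767064.2867
L_total = 10 * log10(216767064.2867) = 83.36

83.36 dB


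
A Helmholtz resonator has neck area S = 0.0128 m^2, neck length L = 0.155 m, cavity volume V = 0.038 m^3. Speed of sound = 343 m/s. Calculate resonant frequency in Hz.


Given values:
  S = 0.0128 m^2, L = 0.155 m, V = 0.038 m^3, c = 343 m/s
Formula: f = (c / (2*pi)) * sqrt(S / (V * L))
Compute V * L = 0.038 * 0.155 = 0.00589
Compute S / (V * L) = 0.0128 / 0.00589 = 2.1732
Compute sqrt(2.1732) = 1.474178
Compute c / (2*pi) = 343 / 6.283185 = 54.590148
f = 54.590148 * 1.474178 = 80.48

80.48 Hz


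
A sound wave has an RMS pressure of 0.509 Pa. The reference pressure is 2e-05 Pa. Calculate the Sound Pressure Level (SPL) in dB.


Given values:
  p = 0.509 Pa
  p_ref = 2e-05 Pa
Formula: SPL = 20 * log10(p / p_ref)
Compute ratio: p / p_ref = 0.509 / 2e-05 = 25450
Compute log10: log10(25450) = 4.405688
Multiply: SPL = 20 * 4.405688 = 88.11

88.11 dB


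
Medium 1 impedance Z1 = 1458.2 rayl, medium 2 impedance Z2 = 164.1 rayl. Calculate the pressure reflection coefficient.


Given values:
  Z1 = 1458.2 rayl, Z2 = 164.1 rayl
Formula: R = (Z2 - Z1) / (Z2 + Z1)
Numerator: Z2 - Z1 = 164.1 - 1458.2 = -1294.1
Denominator: Z2 + Z1 = 164.1 + 1458.2 = 1622.3
R = -1294.1 / 1622.3 = -0.7977

-0.7977


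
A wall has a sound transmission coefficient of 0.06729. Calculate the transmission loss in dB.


Given values:
  tau = 0.06729
Formula: TL = 10 * log10(1 / tau)
Compute 1 / tau = 1 / 0.06729 = 14.861
Compute log10(14.861) = 1.172048
TL = 10 * 1.172048 = 11.72

11.72 dB


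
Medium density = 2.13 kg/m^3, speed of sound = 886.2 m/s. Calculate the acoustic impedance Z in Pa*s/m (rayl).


Given values:
  rho = 2.13 kg/m^3
  c = 886.2 m/s
Formula: Z = rho * c
Z = 2.13 * 886.2
Z = 1887.61

1887.61 rayl


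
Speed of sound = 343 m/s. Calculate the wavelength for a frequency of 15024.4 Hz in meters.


Given values:
  c = 343 m/s, f = 15024.4 Hz
Formula: lambda = c / f
lambda = 343 / 15024.4
lambda = 0.0228

0.0228 m


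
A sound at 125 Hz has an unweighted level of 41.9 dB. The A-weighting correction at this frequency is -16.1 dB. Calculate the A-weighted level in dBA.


Given values:
  SPL = 41.9 dB
  A-weighting at 125 Hz = -16.1 dB
Formula: L_A = SPL + A_weight
L_A = 41.9 + (-16.1)
L_A = 25.8

25.8 dBA


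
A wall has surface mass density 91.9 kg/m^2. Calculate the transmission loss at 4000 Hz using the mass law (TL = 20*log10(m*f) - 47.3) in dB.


Given values:
  m = 91.9 kg/m^2, f = 4000 Hz
Formula: TL = 20 * log10(m * f) - 47.3
Compute m * f = 91.9 * 4000 = 367600.0
Compute log10(367600.0) = 5.565376
Compute 20 * 5.565376 = 111.3075
TL = 111.3075 - 47.3 = 64.01

64.01 dB


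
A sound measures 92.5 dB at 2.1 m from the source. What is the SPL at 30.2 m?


Given values:
  SPL1 = 92.5 dB, r1 = 2.1 m, r2 = 30.2 m
Formula: SPL2 = SPL1 - 20 * log10(r2 / r1)
Compute ratio: r2 / r1 = 30.2 / 2.1 = 14.381
Compute log10: log10(14.381) = 1.157789
Compute drop: 20 * 1.157789 = 23.1558
SPL2 = 92.5 - 23.1558 = 69.34

69.34 dB


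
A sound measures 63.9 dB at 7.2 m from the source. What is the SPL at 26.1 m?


Given values:
  SPL1 = 63.9 dB, r1 = 7.2 m, r2 = 26.1 m
Formula: SPL2 = SPL1 - 20 * log10(r2 / r1)
Compute ratio: r2 / r1 = 26.1 / 7.2 = 3.625
Compute log10: log10(3.625) = 0.559308
Compute drop: 20 * 0.559308 = 11.1862
SPL2 = 63.9 - 11.1862 = 52.71

52.71 dB


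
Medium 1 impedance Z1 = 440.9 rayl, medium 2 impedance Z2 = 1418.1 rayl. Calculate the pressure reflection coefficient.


Given values:
  Z1 = 440.9 rayl, Z2 = 1418.1 rayl
Formula: R = (Z2 - Z1) / (Z2 + Z1)
Numerator: Z2 - Z1 = 1418.1 - 440.9 = 977.2
Denominator: Z2 + Z1 = 1418.1 + 440.9 = 1859.0
R = 977.2 / 1859.0 = 0.5257

0.5257


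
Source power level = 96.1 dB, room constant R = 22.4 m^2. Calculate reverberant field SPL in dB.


Given values:
  Lw = 96.1 dB, R = 22.4 m^2
Formula: SPL = Lw + 10 * log10(4 / R)
Compute 4 / R = 4 / 22.4 = 0.178571
Compute 10 * log10(0.178571) = -7.4819
SPL = 96.1 + (-7.4819) = 88.62

88.62 dB


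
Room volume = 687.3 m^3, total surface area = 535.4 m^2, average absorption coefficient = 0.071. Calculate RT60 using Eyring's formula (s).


Given values:
  V = 687.3 m^3, S = 535.4 m^2, alpha = 0.071
Formula: RT60 = 0.161 * V / (-S * ln(1 - alpha))
Compute ln(1 - 0.071) = ln(0.929) = -0.073647
Denominator: -535.4 * -0.073647 = 39.4306
Numerator: 0.161 * 687.3 = 110.6553
RT60 = 110.6553 / 39.4306 = 2.806

2.806 s


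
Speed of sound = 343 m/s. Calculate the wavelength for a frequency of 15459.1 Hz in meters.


Given values:
  c = 343 m/s, f = 15459.1 Hz
Formula: lambda = c / f
lambda = 343 / 15459.1
lambda = 0.0222

0.0222 m


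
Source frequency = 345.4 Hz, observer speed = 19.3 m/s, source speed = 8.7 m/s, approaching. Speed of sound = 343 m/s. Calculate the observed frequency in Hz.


Given values:
  f_s = 345.4 Hz, v_o = 19.3 m/s, v_s = 8.7 m/s
  Direction: approaching
Formula: f_o = f_s * (c + v_o) / (c - v_s)
Numerator: c + v_o = 343 + 19.3 = 362.3
Denominator: c - v_s = 343 - 8.7 = 334.3
f_o = 345.4 * 362.3 / 334.3 = 374.33

374.33 Hz


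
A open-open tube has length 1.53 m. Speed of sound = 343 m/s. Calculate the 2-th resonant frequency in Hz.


Given values:
  Tube type: open-open, L = 1.53 m, c = 343 m/s, n = 2
Formula: f_n = n * c / (2 * L)
Compute 2 * L = 2 * 1.53 = 3.06
f = 2 * 343 / 3.06
f = 224.18

224.18 Hz


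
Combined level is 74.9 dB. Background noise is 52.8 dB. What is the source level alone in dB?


Given values:
  L_total = 74.9 dB, L_bg = 52.8 dB
Formula: L_source = 10 * log10(10^(L_total/10) - 10^(L_bg/10))
Convert to linear:
  10^(74.9/10) = 30902954.3251
  10^(52.8/10) = 190546.0718
Difference: 30902954.3251 - 190546.0718 = 30712408.2533
L_source = 10 * log10(30712408.2533) = 74.87

74.87 dB


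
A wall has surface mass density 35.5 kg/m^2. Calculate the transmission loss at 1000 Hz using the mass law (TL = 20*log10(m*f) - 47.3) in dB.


Given values:
  m = 35.5 kg/m^2, f = 1000 Hz
Formula: TL = 20 * log10(m * f) - 47.3
Compute m * f = 35.5 * 1000 = 35500.0
Compute log10(35500.0) = 4.550228
Compute 20 * 4.550228 = 91.0046
TL = 91.0046 - 47.3 = 43.7

43.7 dB


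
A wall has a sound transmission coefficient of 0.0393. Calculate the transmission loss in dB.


Given values:
  tau = 0.0393
Formula: TL = 10 * log10(1 / tau)
Compute 1 / tau = 1 / 0.0393 = 25.4453
Compute log10(25.4453) = 1.405608
TL = 10 * 1.405608 = 14.06

14.06 dB


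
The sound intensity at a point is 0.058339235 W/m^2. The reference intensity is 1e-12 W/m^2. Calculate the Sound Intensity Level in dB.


Given values:
  I = 0.058339235 W/m^2
  I_ref = 1e-12 W/m^2
Formula: SIL = 10 * log10(I / I_ref)
Compute ratio: I / I_ref = 58339235000
Compute log10: log10(58339235000) = 10.765961
Multiply: SIL = 10 * 10.765961 = 107.66

107.66 dB


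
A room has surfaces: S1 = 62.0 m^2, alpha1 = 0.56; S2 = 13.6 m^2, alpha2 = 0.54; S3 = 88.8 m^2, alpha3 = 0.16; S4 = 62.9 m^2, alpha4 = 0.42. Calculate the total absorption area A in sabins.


Given surfaces:
  Surface 1: 62.0 * 0.56 = 34.72
  Surface 2: 13.6 * 0.54 = 7.344
  Surface 3: 88.8 * 0.16 = 14.208
  Surface 4: 62.9 * 0.42 = 26.418
Formula: A = sum(Si * alpha_i)
A = 34.72 + 7.344 + 14.208 + 26.418
A = 82.69

82.69 sabins


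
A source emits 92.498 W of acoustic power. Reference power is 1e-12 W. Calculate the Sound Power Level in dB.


Given values:
  W = 92.498 W
  W_ref = 1e-12 W
Formula: SWL = 10 * log10(W / W_ref)
Compute ratio: W / W_ref = 92498000000000
Compute log10: log10(92498000000000) = 13.966132
Multiply: SWL = 10 * 13.966132 = 139.66

139.66 dB


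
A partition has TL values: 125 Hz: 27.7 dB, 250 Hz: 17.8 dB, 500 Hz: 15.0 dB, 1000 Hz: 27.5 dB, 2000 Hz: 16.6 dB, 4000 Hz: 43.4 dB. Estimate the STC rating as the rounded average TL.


Given TL values at each frequency:
  125 Hz: 27.7 dB
  250 Hz: 17.8 dB
  500 Hz: 15.0 dB
  1000 Hz: 27.5 dB
  2000 Hz: 16.6 dB
  4000 Hz: 43.4 dB
Formula: STC ~ round(average of TL values)
Sum = 27.7 + 17.8 + 15.0 + 27.5 + 16.6 + 43.4 = 148.0
Average = 148.0 / 6 = 24.67
Rounded: 25

25


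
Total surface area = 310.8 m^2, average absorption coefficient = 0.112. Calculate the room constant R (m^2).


Given values:
  S = 310.8 m^2, alpha = 0.112
Formula: R = S * alpha / (1 - alpha)
Numerator: 310.8 * 0.112 = 34.8096
Denominator: 1 - 0.112 = 0.888
R = 34.8096 / 0.888 = 39.2

39.2 m^2


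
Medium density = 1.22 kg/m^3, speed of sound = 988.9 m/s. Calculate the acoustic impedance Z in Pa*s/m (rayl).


Given values:
  rho = 1.22 kg/m^3
  c = 988.9 m/s
Formula: Z = rho * c
Z = 1.22 * 988.9
Z = 1206.46

1206.46 rayl


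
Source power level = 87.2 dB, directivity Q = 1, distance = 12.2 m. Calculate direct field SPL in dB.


Given values:
  Lw = 87.2 dB, Q = 1, r = 12.2 m
Formula: SPL = Lw + 10 * log10(Q / (4 * pi * r^2))
Compute 4 * pi * r^2 = 4 * pi * 12.2^2 = 1870.3786
Compute Q / denom = 1 / 1870.3786 = 0.00053465
Compute 10 * log10(0.00053465) = -32.7193
SPL = 87.2 + (-32.7193) = 54.48

54.48 dB


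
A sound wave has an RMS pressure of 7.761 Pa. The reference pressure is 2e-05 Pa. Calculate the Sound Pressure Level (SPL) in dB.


Given values:
  p = 7.761 Pa
  p_ref = 2e-05 Pa
Formula: SPL = 20 * log10(p / p_ref)
Compute ratio: p / p_ref = 7.761 / 2e-05 = 388050
Compute log10: log10(388050) = 5.588888
Multiply: SPL = 20 * 5.588888 = 111.78

111.78 dB


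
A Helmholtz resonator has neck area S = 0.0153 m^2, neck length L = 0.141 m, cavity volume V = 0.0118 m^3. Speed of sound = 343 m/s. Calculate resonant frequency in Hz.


Given values:
  S = 0.0153 m^2, L = 0.141 m, V = 0.0118 m^3, c = 343 m/s
Formula: f = (c / (2*pi)) * sqrt(S / (V * L))
Compute V * L = 0.0118 * 0.141 = 0.0016638
Compute S / (V * L) = 0.0153 / 0.0016638 = 9.1958
Compute sqrt(9.1958) = 3.032458
Compute c / (2*pi) = 343 / 6.283185 = 54.590148
f = 54.590148 * 3.032458 = 165.54

165.54 Hz


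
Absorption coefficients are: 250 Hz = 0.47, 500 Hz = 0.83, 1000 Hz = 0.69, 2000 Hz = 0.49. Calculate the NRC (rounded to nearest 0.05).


Given values:
  a_250 = 0.47, a_500 = 0.83
  a_1000 = 0.69, a_2000 = 0.49
Formula: NRC = (a250 + a500 + a1000 + a2000) / 4
Sum = 0.47 + 0.83 + 0.69 + 0.49 = 2.48
NRC = 2.48 / 4 = 0.62
Rounded to nearest 0.05: 0.6

0.6


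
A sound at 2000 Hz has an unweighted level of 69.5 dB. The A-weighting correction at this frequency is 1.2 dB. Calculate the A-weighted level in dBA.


Given values:
  SPL = 69.5 dB
  A-weighting at 2000 Hz = 1.2 dB
Formula: L_A = SPL + A_weight
L_A = 69.5 + (1.2)
L_A = 70.7

70.7 dBA


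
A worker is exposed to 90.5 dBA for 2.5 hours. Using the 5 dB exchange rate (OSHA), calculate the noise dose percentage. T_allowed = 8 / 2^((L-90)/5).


Given values:
  L = 90.5 dBA, T = 2.5 hours
Formula: T_allowed = 8 / 2^((L - 90) / 5)
Compute exponent: (90.5 - 90) / 5 = 0.1
Compute 2^(0.1) = 1.071773
T_allowed = 8 / 1.071773 = 7.464267 hours
Dose = (T / T_allowed) * 100
Dose = (2.5 / 7.464267) * 100 = 33.49

33.49 %


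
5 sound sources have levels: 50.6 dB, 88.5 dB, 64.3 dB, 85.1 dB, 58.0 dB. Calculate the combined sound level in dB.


Formula: L_total = 10 * log10( sum(10^(Li/10)) )
  Source 1: 10^(50.6/10) = 114815.3621
  Source 2: 10^(88.5/10) = 707945784.3841
  Source 3: 10^(64.3/10) = 2691534.8039
  Source 4: 10^(85.1/10) = 323593656.9296
  Source 5: 10^(58.0/10) = 630957.3445
Sum of linear values = 1034976748.8242
L_total = 10 * log10(1034976748.8242) = 90.15

90.15 dB


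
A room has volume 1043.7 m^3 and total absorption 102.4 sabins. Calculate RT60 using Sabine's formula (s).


Given values:
  V = 1043.7 m^3
  A = 102.4 sabins
Formula: RT60 = 0.161 * V / A
Numerator: 0.161 * 1043.7 = 168.0357
RT60 = 168.0357 / 102.4 = 1.641

1.641 s


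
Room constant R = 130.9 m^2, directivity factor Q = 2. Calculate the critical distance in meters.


Given values:
  R = 130.9 m^2, Q = 2
Formula: d_c = 0.141 * sqrt(Q * R)
Compute Q * R = 2 * 130.9 = 261.8
Compute sqrt(261.8) = 16.1802
d_c = 0.141 * 16.1802 = 2.281

2.281 m


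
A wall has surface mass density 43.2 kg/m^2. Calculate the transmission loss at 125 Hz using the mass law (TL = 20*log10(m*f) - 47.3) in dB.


Given values:
  m = 43.2 kg/m^2, f = 125 Hz
Formula: TL = 20 * log10(m * f) - 47.3
Compute m * f = 43.2 * 125 = 5400.0
Compute log10(5400.0) = 3.732394
Compute 20 * 3.732394 = 74.6479
TL = 74.6479 - 47.3 = 27.35

27.35 dB


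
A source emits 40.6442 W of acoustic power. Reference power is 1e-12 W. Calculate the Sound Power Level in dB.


Given values:
  W = 40.6442 W
  W_ref = 1e-12 W
Formula: SWL = 10 * log10(W / W_ref)
Compute ratio: W / W_ref = 40644200000000
Compute log10: log10(40644200000000) = 13.608999
Multiply: SWL = 10 * 13.608999 = 136.09

136.09 dB


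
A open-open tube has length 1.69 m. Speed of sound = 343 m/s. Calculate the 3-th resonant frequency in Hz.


Given values:
  Tube type: open-open, L = 1.69 m, c = 343 m/s, n = 3
Formula: f_n = n * c / (2 * L)
Compute 2 * L = 2 * 1.69 = 3.38
f = 3 * 343 / 3.38
f = 304.44

304.44 Hz


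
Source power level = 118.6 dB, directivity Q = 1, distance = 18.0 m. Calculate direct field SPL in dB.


Given values:
  Lw = 118.6 dB, Q = 1, r = 18.0 m
Formula: SPL = Lw + 10 * log10(Q / (4 * pi * r^2))
Compute 4 * pi * r^2 = 4 * pi * 18.0^2 = 4071.5041
Compute Q / denom = 1 / 4071.5041 = 0.00024561
Compute 10 * log10(0.00024561) = -36.0975
SPL = 118.6 + (-36.0975) = 82.5

82.5 dB


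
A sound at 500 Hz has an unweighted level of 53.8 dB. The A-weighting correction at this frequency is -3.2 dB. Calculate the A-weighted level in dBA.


Given values:
  SPL = 53.8 dB
  A-weighting at 500 Hz = -3.2 dB
Formula: L_A = SPL + A_weight
L_A = 53.8 + (-3.2)
L_A = 50.6

50.6 dBA


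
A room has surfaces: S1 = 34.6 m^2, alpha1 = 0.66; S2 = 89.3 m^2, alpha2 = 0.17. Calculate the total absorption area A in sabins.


Given surfaces:
  Surface 1: 34.6 * 0.66 = 22.836
  Surface 2: 89.3 * 0.17 = 15.181
Formula: A = sum(Si * alpha_i)
A = 22.836 + 15.181
A = 38.02

38.02 sabins


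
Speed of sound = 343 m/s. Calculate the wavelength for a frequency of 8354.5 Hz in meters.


Given values:
  c = 343 m/s, f = 8354.5 Hz
Formula: lambda = c / f
lambda = 343 / 8354.5
lambda = 0.0411

0.0411 m


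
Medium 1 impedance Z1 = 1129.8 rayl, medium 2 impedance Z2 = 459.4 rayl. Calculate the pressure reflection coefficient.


Given values:
  Z1 = 1129.8 rayl, Z2 = 459.4 rayl
Formula: R = (Z2 - Z1) / (Z2 + Z1)
Numerator: Z2 - Z1 = 459.4 - 1129.8 = -670.4
Denominator: Z2 + Z1 = 459.4 + 1129.8 = 1589.2
R = -670.4 / 1589.2 = -0.4218

-0.4218


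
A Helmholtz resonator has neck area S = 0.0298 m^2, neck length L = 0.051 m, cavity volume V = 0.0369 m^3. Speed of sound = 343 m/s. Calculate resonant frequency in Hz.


Given values:
  S = 0.0298 m^2, L = 0.051 m, V = 0.0369 m^3, c = 343 m/s
Formula: f = (c / (2*pi)) * sqrt(S / (V * L))
Compute V * L = 0.0369 * 0.051 = 0.0018819
Compute S / (V * L) = 0.0298 / 0.0018819 = 15.8351
Compute sqrt(15.8351) = 3.979334
Compute c / (2*pi) = 343 / 6.283185 = 54.590148
f = 54.590148 * 3.979334 = 217.23

217.23 Hz


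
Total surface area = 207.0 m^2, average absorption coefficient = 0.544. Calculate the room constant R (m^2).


Given values:
  S = 207.0 m^2, alpha = 0.544
Formula: R = S * alpha / (1 - alpha)
Numerator: 207.0 * 0.544 = 112.608
Denominator: 1 - 0.544 = 0.456
R = 112.608 / 0.456 = 246.95

246.95 m^2


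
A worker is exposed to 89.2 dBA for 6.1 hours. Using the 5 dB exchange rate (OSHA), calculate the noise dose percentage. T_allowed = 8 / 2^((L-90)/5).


Given values:
  L = 89.2 dBA, T = 6.1 hours
Formula: T_allowed = 8 / 2^((L - 90) / 5)
Compute exponent: (89.2 - 90) / 5 = -0.16
Compute 2^(-0.16) = 0.895025
T_allowed = 8 / 0.895025 = 8.938298 hours
Dose = (T / T_allowed) * 100
Dose = (6.1 / 8.938298) * 100 = 68.25

68.25 %


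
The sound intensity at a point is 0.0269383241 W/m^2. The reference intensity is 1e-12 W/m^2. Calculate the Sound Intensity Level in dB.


Given values:
  I = 0.0269383241 W/m^2
  I_ref = 1e-12 W/m^2
Formula: SIL = 10 * log10(I / I_ref)
Compute ratio: I / I_ref = 26938324100
Compute log10: log10(26938324100) = 10.430371
Multiply: SIL = 10 * 10.430371 = 104.3

104.3 dB


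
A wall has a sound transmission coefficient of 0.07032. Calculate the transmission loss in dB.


Given values:
  tau = 0.07032
Formula: TL = 10 * log10(1 / tau)
Compute 1 / tau = 1 / 0.07032 = 14.2207
Compute log10(14.2207) = 1.152921
TL = 10 * 1.152921 = 11.53

11.53 dB


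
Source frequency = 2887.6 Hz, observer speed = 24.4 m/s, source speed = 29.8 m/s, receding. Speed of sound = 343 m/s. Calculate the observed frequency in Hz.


Given values:
  f_s = 2887.6 Hz, v_o = 24.4 m/s, v_s = 29.8 m/s
  Direction: receding
Formula: f_o = f_s * (c - v_o) / (c + v_s)
Numerator: c - v_o = 343 - 24.4 = 318.6
Denominator: c + v_s = 343 + 29.8 = 372.8
f_o = 2887.6 * 318.6 / 372.8 = 2467.78

2467.78 Hz


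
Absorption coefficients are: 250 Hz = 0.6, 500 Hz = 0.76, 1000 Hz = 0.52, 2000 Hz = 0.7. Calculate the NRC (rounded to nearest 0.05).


Given values:
  a_250 = 0.6, a_500 = 0.76
  a_1000 = 0.52, a_2000 = 0.7
Formula: NRC = (a250 + a500 + a1000 + a2000) / 4
Sum = 0.6 + 0.76 + 0.52 + 0.7 = 2.58
NRC = 2.58 / 4 = 0.645
Rounded to nearest 0.05: 0.65

0.65


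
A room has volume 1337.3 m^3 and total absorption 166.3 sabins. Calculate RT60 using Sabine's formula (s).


Given values:
  V = 1337.3 m^3
  A = 166.3 sabins
Formula: RT60 = 0.161 * V / A
Numerator: 0.161 * 1337.3 = 215.3053
RT60 = 215.3053 / 166.3 = 1.295

1.295 s


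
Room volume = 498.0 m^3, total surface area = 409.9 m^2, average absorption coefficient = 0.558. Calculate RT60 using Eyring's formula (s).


Given values:
  V = 498.0 m^3, S = 409.9 m^2, alpha = 0.558
Formula: RT60 = 0.161 * V / (-S * ln(1 - alpha))
Compute ln(1 - 0.558) = ln(0.442) = -0.816445
Denominator: -409.9 * -0.816445 = 334.6608
Numerator: 0.161 * 498.0 = 80.178
RT60 = 80.178 / 334.6608 = 0.24

0.24 s


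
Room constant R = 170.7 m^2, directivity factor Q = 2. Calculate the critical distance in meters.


Given values:
  R = 170.7 m^2, Q = 2
Formula: d_c = 0.141 * sqrt(Q * R)
Compute Q * R = 2 * 170.7 = 341.4
Compute sqrt(341.4) = 18.477
d_c = 0.141 * 18.477 = 2.605

2.605 m


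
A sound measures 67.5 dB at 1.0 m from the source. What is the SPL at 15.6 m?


Given values:
  SPL1 = 67.5 dB, r1 = 1.0 m, r2 = 15.6 m
Formula: SPL2 = SPL1 - 20 * log10(r2 / r1)
Compute ratio: r2 / r1 = 15.6 / 1.0 = 15.6
Compute log10: log10(15.6) = 1.193125
Compute drop: 20 * 1.193125 = 23.8625
SPL2 = 67.5 - 23.8625 = 43.64

43.64 dB


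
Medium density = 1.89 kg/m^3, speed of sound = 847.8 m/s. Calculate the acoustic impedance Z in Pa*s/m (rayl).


Given values:
  rho = 1.89 kg/m^3
  c = 847.8 m/s
Formula: Z = rho * c
Z = 1.89 * 847.8
Z = 1602.34

1602.34 rayl


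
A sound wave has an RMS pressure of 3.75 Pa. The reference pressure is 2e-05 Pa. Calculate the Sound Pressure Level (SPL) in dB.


Given values:
  p = 3.75 Pa
  p_ref = 2e-05 Pa
Formula: SPL = 20 * log10(p / p_ref)
Compute ratio: p / p_ref = 3.75 / 2e-05 = 187500
Compute log10: log10(187500) = 5.273001
Multiply: SPL = 20 * 5.273001 = 105.46

105.46 dB


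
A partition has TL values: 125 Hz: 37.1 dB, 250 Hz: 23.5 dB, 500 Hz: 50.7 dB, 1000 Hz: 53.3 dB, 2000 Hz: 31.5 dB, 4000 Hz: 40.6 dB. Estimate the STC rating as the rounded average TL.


Given TL values at each frequency:
  125 Hz: 37.1 dB
  250 Hz: 23.5 dB
  500 Hz: 50.7 dB
  1000 Hz: 53.3 dB
  2000 Hz: 31.5 dB
  4000 Hz: 40.6 dB
Formula: STC ~ round(average of TL values)
Sum = 37.1 + 23.5 + 50.7 + 53.3 + 31.5 + 40.6 = 236.7
Average = 236.7 / 6 = 39.45
Rounded: 39

39


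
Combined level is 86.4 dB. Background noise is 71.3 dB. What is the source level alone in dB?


Given values:
  L_total = 86.4 dB, L_bg = 71.3 dB
Formula: L_source = 10 * log10(10^(L_total/10) - 10^(L_bg/10))
Convert to linear:
  10^(86.4/10) = 436515832.2402
  10^(71.3/10) = 13489628.8259
Difference: 436515832.2402 - 13489628.8259 = 423026203.4143
L_source = 10 * log10(423026203.4143) = 86.26

86.26 dB


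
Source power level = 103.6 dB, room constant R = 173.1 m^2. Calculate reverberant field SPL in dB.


Given values:
  Lw = 103.6 dB, R = 173.1 m^2
Formula: SPL = Lw + 10 * log10(4 / R)
Compute 4 / R = 4 / 173.1 = 0.023108
Compute 10 * log10(0.023108) = -16.3624
SPL = 103.6 + (-16.3624) = 87.24

87.24 dB


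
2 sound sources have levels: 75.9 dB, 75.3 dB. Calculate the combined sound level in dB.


Formula: L_total = 10 * log10( sum(10^(Li/10)) )
  Source 1: 10^(75.9/10) = 38904514.4994
  Source 2: 10^(75.3/10) = 33884415.6139
Sum of linear values = 72788930.1133
L_total = 10 * log10(72788930.1133) = 78.62

78.62 dB


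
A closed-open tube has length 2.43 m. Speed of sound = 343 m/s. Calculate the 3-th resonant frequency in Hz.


Given values:
  Tube type: closed-open, L = 2.43 m, c = 343 m/s, n = 3
Formula: f_n = (2n - 1) * c / (4 * L)
Compute 2n - 1 = 2*3 - 1 = 5
Compute 4 * L = 4 * 2.43 = 9.72
f = 5 * 343 / 9.72
f = 176.44

176.44 Hz
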